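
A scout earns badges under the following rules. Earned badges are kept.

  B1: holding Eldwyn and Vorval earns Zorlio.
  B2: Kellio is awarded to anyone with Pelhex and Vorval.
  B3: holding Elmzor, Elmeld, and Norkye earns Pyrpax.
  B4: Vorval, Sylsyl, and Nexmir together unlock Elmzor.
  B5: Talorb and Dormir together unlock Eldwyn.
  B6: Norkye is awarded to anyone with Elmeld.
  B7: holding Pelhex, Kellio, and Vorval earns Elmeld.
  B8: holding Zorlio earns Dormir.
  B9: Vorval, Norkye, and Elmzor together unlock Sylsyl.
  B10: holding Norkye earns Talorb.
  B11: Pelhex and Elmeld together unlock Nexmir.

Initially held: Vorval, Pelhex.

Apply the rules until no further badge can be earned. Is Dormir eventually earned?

No

Dormir would need Zorlio (B8), but Zorlio is never earned.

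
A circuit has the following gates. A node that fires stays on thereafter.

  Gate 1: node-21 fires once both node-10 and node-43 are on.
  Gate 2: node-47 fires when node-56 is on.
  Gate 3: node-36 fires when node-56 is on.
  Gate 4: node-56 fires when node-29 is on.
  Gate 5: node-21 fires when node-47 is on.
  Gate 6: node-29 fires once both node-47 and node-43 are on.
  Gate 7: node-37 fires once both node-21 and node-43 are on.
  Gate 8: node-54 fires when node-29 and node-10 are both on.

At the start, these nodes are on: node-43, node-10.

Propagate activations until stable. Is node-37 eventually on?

node-10 and node-43 are on, so node-21 fires (Gate 1).
node-21 and node-43 are on, so node-37 fires (Gate 7).

Yes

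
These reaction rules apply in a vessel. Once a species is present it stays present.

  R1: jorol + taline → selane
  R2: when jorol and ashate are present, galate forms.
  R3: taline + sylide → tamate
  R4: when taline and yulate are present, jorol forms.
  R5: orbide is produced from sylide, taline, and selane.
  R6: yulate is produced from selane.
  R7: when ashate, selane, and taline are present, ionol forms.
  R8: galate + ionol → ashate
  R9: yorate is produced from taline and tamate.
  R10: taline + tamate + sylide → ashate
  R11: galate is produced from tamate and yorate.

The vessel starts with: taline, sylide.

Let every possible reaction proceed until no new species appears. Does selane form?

selane would need jorol and taline (R1), but jorol never forms.

No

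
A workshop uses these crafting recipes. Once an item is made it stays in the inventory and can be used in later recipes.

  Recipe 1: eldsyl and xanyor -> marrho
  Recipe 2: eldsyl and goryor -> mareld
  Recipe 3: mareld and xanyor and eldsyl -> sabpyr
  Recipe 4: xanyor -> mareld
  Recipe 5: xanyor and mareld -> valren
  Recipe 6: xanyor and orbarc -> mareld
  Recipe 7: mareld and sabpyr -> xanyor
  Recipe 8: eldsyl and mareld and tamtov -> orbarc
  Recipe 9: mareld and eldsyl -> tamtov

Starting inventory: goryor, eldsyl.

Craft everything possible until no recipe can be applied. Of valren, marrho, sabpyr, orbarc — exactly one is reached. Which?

Using Recipe 2, eldsyl and goryor make mareld.
Using Recipe 9, mareld and eldsyl make tamtov.
eldsyl and mareld and tamtov -> orbarc (Recipe 8).
sabpyr would need mareld, xanyor, and eldsyl (Recipe 3), but xanyor is never obtained. valren would need xanyor and mareld (Recipe 5), but xanyor is never obtained. marrho would need eldsyl and xanyor (Recipe 1), but xanyor is never obtained.

orbarc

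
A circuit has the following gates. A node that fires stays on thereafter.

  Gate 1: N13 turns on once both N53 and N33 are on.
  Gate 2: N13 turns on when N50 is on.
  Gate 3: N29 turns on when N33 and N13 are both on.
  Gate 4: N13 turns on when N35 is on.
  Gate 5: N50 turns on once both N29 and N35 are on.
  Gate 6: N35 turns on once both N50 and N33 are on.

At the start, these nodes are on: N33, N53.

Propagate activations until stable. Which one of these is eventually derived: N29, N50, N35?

N29

Gate 1: N53 and N33 on → N13 on.
Gate 3: N33 and N13 on → N29 on.
N50 would need N29 and N35 (Gate 5), but N35 never turns on. N35 would need N50 and N33 (Gate 6), but N50 never turns on.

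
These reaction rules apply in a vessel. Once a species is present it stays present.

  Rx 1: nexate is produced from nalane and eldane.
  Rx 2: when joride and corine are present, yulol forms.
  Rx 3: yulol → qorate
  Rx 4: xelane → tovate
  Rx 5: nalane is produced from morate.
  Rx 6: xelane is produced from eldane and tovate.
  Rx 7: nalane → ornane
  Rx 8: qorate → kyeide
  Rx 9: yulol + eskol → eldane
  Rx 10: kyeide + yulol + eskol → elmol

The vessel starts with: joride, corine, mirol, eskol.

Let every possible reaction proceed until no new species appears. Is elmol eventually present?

joride and corine present → yulol forms (Rx 2).
yulol present → qorate forms (Rx 3).
qorate present → kyeide forms (Rx 8).
kyeide, yulol, and eskol present → elmol forms (Rx 10).

Yes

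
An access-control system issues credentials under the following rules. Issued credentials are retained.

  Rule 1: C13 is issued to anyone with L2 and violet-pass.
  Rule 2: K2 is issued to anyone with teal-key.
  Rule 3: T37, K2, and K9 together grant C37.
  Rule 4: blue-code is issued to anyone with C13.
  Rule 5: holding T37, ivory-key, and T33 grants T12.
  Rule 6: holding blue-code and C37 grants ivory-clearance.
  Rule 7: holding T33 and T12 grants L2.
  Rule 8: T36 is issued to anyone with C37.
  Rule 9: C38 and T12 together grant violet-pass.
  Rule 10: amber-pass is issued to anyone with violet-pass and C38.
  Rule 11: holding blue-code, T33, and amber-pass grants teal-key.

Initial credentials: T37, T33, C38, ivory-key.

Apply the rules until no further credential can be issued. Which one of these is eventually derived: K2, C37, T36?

Holding T37, ivory-key, and T33 grants T12 (Rule 5).
Holding C38 and T12 grants violet-pass (Rule 9).
Holding T33 and T12 grants L2 (Rule 7).
Holding violet-pass and C38 grants amber-pass (Rule 10).
Holding L2 and violet-pass grants C13 (Rule 1).
Holding C13 grants blue-code (Rule 4).
Holding blue-code, T33, and amber-pass grants teal-key (Rule 11).
Holding teal-key grants K2 (Rule 2).
C37 would need T37, K2, and K9 (Rule 3), but K9 is never granted. T36 would need C37 (Rule 8), but C37 is never granted.

K2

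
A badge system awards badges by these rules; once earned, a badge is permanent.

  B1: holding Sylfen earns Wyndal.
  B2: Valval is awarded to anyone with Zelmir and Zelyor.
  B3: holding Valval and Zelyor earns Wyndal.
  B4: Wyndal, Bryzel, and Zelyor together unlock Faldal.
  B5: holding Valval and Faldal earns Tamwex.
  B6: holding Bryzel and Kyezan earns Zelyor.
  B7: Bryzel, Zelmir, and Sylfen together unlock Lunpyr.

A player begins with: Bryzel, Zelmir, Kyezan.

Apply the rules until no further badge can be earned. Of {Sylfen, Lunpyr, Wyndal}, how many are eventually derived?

With Bryzel and Kyezan, Zelyor is earned (B6).
With Zelmir and Zelyor, Valval is earned (B2).
With Valval and Zelyor, Wyndal is earned (B3).
No rule produces Sylfen, and it is not given.
Lunpyr would need Bryzel, Zelmir, and Sylfen (B7), but Sylfen is never earned.
Wyndal: reached.
Reached: Wyndal — 1 of the 3.

1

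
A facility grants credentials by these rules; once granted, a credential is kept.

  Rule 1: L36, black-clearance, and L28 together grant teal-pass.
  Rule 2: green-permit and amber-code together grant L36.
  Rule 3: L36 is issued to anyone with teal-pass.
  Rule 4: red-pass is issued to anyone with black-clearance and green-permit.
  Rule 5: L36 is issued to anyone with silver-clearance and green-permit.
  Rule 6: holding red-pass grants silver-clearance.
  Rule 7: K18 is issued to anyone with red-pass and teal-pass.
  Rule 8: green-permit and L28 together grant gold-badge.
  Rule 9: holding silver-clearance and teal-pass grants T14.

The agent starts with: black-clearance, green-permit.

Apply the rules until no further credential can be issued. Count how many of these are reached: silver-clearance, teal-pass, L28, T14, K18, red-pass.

Holding black-clearance and green-permit grants red-pass (Rule 4).
Holding red-pass grants silver-clearance (Rule 6).
silver-clearance: reached.
teal-pass would need L36, black-clearance, and L28 (Rule 1), but L28 is never granted.
No rule produces L28, and it is not given.
T14 would need silver-clearance and teal-pass (Rule 9), but teal-pass is never granted.
K18 would need red-pass and teal-pass (Rule 7), but teal-pass is never granted.
red-pass: reached.
Reached: silver-clearance and red-pass — 2 of the 6.

2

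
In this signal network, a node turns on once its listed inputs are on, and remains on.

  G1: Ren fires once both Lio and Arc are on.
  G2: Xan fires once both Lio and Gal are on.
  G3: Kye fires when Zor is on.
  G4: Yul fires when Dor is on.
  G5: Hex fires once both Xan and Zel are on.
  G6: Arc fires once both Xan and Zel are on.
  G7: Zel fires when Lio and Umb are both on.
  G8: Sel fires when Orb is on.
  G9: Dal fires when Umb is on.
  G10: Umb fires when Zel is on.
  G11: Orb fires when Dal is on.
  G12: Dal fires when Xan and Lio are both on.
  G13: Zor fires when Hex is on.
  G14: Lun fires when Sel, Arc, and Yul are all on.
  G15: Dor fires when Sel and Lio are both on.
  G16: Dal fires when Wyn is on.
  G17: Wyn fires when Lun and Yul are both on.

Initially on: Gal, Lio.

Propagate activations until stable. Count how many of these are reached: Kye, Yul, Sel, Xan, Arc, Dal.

4

G2: Lio and Gal on → Xan on.
Xan and Lio are on, so Dal fires (G12).
G11: Dal on → Orb on.
G8: Orb on → Sel on.
G15: Sel and Lio on → Dor on.
G4: Dor on → Yul on.
Kye would need Zor (G3), but Zor never turns on.
Yul: reached.
Sel: reached.
Xan: reached.
Arc would need Xan and Zel (G6), but Zel never turns on.
Dal: reached.
Reached: Yul, Sel, Xan, and Dal — 4 of the 6.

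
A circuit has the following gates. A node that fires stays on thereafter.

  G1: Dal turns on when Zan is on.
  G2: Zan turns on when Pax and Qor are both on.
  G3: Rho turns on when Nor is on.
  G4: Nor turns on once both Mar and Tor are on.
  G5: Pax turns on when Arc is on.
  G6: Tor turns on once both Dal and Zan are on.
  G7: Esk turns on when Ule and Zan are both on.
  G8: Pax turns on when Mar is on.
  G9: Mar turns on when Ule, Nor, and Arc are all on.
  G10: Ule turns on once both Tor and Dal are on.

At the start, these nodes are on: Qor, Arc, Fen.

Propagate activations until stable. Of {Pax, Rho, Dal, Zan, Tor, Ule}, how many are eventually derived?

G5: Arc on → Pax on.
G2: Pax and Qor on → Zan on.
Zan is on, so Dal turns on (G1).
Dal and Zan are on, so Tor turns on (G6).
G10: Tor and Dal on → Ule on.
Pax: reached.
Rho would need Nor (G3), but Nor never turns on.
Dal: reached.
Zan: reached.
Tor: reached.
Ule: reached.
Reached: Pax, Dal, Zan, Tor, and Ule — 5 of the 6.

5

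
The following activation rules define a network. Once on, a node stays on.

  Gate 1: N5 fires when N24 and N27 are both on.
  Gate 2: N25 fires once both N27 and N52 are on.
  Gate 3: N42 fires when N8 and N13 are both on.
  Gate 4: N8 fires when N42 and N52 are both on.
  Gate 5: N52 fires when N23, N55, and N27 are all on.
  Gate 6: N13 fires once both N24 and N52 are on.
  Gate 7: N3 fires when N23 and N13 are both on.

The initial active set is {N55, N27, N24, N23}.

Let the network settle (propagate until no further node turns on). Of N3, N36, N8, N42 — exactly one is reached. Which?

N3

N23, N55, and N27 are on, so N52 fires (Gate 5).
Gate 6: N24 and N52 on → N13 on.
Gate 7: N23 and N13 on → N3 on.
N42 would need N8 and N13 (Gate 3), but N8 never turns on. N8 would need N42 and N52 (Gate 4), but N42 never turns on. No rule produces N36, and it is not given.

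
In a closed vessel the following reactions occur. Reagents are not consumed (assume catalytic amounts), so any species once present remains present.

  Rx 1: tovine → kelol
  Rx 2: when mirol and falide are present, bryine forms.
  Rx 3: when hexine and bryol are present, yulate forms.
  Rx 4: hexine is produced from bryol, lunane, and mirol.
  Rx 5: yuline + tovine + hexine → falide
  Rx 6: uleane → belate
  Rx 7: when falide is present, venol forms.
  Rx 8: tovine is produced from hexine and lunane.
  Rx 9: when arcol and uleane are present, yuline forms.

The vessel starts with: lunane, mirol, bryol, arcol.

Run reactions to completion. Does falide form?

falide would need yuline, tovine, and hexine (Rx 5), but yuline never forms.

No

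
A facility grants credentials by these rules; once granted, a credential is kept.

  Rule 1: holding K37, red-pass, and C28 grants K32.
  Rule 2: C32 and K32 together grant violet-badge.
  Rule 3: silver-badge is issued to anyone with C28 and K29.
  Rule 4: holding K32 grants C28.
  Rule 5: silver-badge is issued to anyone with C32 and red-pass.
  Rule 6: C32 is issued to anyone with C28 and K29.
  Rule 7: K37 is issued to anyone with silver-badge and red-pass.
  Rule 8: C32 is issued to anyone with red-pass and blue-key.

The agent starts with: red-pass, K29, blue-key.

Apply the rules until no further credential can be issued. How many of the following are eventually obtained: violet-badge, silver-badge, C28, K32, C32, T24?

Holding red-pass and blue-key grants C32 (Rule 8).
Holding C32 and red-pass grants silver-badge (Rule 5).
violet-badge would need C32 and K32 (Rule 2), but K32 is never granted.
silver-badge: reached.
C28 would need K32 (Rule 4), but K32 is never granted.
K32 would need K37, red-pass, and C28 (Rule 1), but C28 is never granted.
C32: reached.
No rule produces T24, and it is not given.
Reached: silver-badge and C32 — 2 of the 6.

2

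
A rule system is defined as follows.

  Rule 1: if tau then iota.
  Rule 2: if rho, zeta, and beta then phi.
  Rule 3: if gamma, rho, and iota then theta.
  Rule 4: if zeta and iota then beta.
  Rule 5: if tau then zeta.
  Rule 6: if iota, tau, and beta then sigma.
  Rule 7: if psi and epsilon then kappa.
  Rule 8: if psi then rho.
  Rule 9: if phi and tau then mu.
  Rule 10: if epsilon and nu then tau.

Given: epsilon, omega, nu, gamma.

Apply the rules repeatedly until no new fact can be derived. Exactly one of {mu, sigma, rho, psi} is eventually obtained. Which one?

sigma

From epsilon and nu, Rule 10 gives tau.
From tau, Rule 5 gives zeta.
tau holds, so iota follows (Rule 1).
zeta and iota hold, so beta follows (Rule 4).
iota, tau, and beta hold, so sigma follows (Rule 6).
mu would need phi and tau (Rule 9), but phi is never established. No rule produces psi, and it is not given. rho would need psi (Rule 8), but psi is never established.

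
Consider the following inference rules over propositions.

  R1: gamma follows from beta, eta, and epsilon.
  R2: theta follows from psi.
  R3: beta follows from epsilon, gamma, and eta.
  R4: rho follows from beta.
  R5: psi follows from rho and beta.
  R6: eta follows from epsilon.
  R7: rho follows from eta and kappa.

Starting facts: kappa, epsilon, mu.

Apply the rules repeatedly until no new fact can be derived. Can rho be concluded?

Yes

epsilon holds, so eta follows (R6).
From eta and kappa, R7 gives rho.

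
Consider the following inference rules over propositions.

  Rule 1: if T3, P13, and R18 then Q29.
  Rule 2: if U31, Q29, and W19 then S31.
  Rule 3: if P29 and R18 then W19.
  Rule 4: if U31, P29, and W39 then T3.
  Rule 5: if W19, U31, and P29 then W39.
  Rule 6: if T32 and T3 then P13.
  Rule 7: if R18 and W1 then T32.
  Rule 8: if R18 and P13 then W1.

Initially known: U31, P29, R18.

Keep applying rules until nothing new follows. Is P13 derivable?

P13 would need T32 and T3 (Rule 6), but T32 is never established.

No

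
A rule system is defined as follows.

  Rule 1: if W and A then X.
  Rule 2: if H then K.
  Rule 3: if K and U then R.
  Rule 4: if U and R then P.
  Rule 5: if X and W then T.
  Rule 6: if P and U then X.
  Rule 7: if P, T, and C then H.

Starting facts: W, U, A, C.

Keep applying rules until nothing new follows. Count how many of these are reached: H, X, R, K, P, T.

From W and A, Rule 1 gives X.
X and W hold, so T follows (Rule 5).
H would need P, T, and C (Rule 7), but P is never established.
X: reached.
R would need K and U (Rule 3), but K is never established.
K would need H (Rule 2), but H is never established.
P would need U and R (Rule 4), but R is never established.
T: reached.
Reached: X and T — 2 of the 6.

2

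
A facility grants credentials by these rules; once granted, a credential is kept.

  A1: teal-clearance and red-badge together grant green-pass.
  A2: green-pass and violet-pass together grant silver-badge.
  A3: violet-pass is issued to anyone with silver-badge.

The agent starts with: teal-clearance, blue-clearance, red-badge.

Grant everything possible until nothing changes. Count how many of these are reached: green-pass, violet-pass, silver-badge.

Holding teal-clearance and red-badge grants green-pass (A1).
green-pass: reached.
violet-pass would need silver-badge (A3), but silver-badge is never granted.
silver-badge would need green-pass and violet-pass (A2), but violet-pass is never granted.
Reached: green-pass — 1 of the 3.

1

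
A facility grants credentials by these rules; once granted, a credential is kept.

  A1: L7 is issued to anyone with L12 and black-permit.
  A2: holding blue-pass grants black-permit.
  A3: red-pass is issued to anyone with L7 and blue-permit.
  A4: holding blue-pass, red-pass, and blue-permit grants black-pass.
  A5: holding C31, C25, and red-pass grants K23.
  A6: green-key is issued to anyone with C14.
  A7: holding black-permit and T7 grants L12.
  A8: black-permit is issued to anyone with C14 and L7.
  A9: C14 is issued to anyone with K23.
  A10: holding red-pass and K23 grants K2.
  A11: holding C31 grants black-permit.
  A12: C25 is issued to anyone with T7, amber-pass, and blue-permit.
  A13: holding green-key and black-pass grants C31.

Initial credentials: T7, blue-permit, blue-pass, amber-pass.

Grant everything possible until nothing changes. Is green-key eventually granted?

green-key would need C14 (A6), but C14 is never granted.

No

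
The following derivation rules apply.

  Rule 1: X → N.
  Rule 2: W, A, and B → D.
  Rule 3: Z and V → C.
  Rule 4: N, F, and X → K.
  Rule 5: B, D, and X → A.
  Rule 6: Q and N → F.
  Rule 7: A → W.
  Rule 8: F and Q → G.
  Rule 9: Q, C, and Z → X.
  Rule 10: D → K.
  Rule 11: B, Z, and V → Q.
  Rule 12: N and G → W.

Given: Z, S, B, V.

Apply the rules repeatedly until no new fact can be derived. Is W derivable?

From B, Z, and V, Rule 11 gives Q.
Z and V hold, so C follows (Rule 3).
From Q, C, and Z, Rule 9 gives X.
X holds, so N follows (Rule 1).
From Q and N, Rule 6 gives F.
F and Q hold, so G follows (Rule 8).
N and G hold, so W follows (Rule 12).

Yes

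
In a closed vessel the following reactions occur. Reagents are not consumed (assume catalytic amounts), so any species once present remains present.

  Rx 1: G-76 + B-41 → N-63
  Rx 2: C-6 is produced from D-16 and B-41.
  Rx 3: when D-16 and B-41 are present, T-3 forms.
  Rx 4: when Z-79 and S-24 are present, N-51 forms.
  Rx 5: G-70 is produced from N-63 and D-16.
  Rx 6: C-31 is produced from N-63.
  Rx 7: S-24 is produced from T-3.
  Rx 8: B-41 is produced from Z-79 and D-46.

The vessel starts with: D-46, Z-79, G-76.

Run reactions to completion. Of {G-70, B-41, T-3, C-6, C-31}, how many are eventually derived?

2

Z-79 and D-46 present → B-41 forms (Rx 8).
G-76 and B-41 present → N-63 forms (Rx 1).
N-63 present → C-31 forms (Rx 6).
G-70 would need N-63 and D-16 (Rx 5), but D-16 never forms.
B-41: reached.
T-3 would need D-16 and B-41 (Rx 3), but D-16 never forms.
C-6 would need D-16 and B-41 (Rx 2), but D-16 never forms.
C-31: reached.
Reached: B-41 and C-31 — 2 of the 5.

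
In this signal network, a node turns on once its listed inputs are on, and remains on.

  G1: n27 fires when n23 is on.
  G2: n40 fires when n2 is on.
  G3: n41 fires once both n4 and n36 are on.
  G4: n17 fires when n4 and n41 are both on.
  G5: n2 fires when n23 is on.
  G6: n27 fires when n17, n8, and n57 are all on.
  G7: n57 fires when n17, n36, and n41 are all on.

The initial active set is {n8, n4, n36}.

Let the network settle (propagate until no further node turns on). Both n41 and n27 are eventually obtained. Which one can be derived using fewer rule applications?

n41: G3: n4 and n36 on → n41 on. [1 rule application]
n27: n4 and n36 are on, so n41 fires (G3). G4: n4 and n41 on → n17 on. G7: n17, n36, and n41 on → n57 on. n17, n8, and n57 are on, so n27 fires (G6). [4 rule applications]
n41 needs fewer.

n41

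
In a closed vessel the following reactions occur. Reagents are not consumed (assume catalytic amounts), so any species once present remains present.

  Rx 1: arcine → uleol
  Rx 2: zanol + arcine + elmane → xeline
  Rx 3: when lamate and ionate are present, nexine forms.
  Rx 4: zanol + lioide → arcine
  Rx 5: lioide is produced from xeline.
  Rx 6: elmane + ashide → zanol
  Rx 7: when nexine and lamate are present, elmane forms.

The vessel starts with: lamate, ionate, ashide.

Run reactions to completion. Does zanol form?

lamate and ionate present → nexine forms (Rx 3).
nexine and lamate present → elmane forms (Rx 7).
elmane and ashide present → zanol forms (Rx 6).

Yes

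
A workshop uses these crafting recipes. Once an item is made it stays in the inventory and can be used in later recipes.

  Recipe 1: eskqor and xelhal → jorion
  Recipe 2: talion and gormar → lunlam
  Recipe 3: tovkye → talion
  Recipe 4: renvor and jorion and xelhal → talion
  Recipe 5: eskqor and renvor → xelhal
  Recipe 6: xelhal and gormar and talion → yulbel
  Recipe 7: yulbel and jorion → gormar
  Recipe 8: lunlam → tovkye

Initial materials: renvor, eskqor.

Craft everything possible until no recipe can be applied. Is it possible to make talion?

Using Recipe 5, eskqor and renvor make xelhal.
Using Recipe 1, eskqor and xelhal make jorion.
renvor and jorion and xelhal → talion (Recipe 4).

Yes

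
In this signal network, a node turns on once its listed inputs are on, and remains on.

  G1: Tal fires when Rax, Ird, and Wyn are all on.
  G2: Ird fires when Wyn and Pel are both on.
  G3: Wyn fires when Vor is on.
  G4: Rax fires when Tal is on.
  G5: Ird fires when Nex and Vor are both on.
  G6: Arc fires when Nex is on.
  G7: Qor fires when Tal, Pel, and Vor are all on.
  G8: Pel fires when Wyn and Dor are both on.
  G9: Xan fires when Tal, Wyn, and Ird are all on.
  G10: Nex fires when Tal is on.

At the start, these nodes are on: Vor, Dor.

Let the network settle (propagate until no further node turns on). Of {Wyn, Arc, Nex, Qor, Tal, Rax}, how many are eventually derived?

G3: Vor on → Wyn on.
Wyn: reached.
Arc would need Nex (G6), but Nex never turns on.
Nex would need Tal (G10), but Tal never turns on.
Qor would need Tal, Pel, and Vor (G7), but Tal never turns on.
Tal would need Rax, Ird, and Wyn (G1), but Rax never turns on.
Rax would need Tal (G4), but Tal never turns on.
Reached: Wyn — 1 of the 6.

1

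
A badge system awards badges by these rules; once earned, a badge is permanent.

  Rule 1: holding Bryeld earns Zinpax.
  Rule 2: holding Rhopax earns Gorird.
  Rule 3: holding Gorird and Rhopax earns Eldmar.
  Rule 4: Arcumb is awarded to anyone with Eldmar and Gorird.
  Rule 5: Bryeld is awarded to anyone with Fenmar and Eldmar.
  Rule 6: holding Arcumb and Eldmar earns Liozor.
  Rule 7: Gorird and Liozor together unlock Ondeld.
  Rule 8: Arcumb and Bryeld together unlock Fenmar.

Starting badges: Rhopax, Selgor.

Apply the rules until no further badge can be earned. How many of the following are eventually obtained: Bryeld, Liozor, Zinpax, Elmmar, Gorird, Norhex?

2

With Rhopax, Gorird is earned (Rule 2).
With Gorird and Rhopax, Eldmar is earned (Rule 3).
With Eldmar and Gorird, Arcumb is earned (Rule 4).
With Arcumb and Eldmar, Liozor is earned (Rule 6).
Bryeld would need Fenmar and Eldmar (Rule 5), but Fenmar is never earned.
Liozor: reached.
Zinpax would need Bryeld (Rule 1), but Bryeld is never earned.
No rule produces Elmmar, and it is not given.
Gorird: reached.
No rule produces Norhex, and it is not given.
Reached: Liozor and Gorird — 2 of the 6.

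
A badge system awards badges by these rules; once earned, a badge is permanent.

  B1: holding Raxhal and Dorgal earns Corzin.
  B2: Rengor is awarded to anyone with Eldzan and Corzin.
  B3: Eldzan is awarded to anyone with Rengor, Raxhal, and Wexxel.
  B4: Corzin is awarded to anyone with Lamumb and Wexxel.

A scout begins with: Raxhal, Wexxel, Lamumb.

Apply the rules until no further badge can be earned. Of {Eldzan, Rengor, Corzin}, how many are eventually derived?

1

With Lamumb and Wexxel, Corzin is earned (B4).
Eldzan would need Rengor, Raxhal, and Wexxel (B3), but Rengor is never earned.
Rengor would need Eldzan and Corzin (B2), but Eldzan is never earned.
Corzin: reached.
Reached: Corzin — 1 of the 3.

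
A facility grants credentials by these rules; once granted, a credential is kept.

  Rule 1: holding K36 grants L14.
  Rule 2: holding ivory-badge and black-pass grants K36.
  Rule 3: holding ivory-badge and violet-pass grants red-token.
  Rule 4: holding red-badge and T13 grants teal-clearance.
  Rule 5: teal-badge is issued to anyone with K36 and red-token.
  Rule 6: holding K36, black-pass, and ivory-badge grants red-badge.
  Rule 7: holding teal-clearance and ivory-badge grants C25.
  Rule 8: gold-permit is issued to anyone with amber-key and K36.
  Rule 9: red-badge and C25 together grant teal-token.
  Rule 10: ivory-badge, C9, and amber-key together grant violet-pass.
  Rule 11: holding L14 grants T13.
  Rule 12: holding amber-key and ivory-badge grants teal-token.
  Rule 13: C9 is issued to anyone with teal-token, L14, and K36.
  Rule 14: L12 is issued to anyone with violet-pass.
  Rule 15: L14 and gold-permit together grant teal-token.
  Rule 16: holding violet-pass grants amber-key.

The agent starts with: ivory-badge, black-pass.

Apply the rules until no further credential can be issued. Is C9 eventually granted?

Holding ivory-badge and black-pass grants K36 (Rule 2).
Holding K36, black-pass, and ivory-badge grants red-badge (Rule 6).
Holding K36 grants L14 (Rule 1).
Holding L14 grants T13 (Rule 11).
Holding red-badge and T13 grants teal-clearance (Rule 4).
Holding teal-clearance and ivory-badge grants C25 (Rule 7).
Holding red-badge and C25 grants teal-token (Rule 9).
Holding teal-token, L14, and K36 grants C9 (Rule 13).

Yes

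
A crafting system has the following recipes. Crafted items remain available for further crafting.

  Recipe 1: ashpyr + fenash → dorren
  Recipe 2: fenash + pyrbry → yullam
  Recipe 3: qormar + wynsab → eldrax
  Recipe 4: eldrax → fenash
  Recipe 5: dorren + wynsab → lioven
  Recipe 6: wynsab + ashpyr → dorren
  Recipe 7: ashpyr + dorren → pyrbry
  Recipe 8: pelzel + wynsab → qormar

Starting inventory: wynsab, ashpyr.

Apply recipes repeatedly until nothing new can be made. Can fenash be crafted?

fenash would need eldrax (Recipe 4), but eldrax is never obtained.

No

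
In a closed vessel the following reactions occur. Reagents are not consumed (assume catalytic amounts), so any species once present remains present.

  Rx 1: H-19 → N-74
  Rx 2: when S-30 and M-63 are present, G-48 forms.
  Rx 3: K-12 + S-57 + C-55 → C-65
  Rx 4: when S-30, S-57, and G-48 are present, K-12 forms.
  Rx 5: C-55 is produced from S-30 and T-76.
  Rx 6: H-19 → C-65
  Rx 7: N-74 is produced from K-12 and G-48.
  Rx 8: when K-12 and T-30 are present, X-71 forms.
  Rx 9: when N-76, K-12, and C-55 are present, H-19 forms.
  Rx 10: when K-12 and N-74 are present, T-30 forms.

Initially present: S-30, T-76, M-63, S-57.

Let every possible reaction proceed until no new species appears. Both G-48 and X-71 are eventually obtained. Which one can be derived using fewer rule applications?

G-48

G-48: S-30 and M-63 present → G-48 forms (Rx 2). [1 rule application]
X-71: S-30 and M-63 present → G-48 forms (Rx 2). S-30, S-57, and G-48 present → K-12 forms (Rx 4). K-12 and G-48 present → N-74 forms (Rx 7). K-12 and N-74 present → T-30 forms (Rx 10). K-12 and T-30 present → X-71 forms (Rx 8). [5 rule applications]
G-48 needs fewer.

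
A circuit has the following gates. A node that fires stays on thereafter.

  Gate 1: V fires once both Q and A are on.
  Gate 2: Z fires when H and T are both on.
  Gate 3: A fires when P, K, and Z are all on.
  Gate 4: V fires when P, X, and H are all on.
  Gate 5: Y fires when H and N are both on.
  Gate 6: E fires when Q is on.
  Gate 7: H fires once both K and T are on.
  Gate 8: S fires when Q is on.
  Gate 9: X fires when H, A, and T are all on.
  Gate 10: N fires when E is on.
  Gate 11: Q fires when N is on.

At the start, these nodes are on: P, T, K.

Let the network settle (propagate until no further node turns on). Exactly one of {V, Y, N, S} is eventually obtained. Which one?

Gate 7: K and T on → H on.
Gate 2: H and T on → Z on.
Gate 3: P, K, and Z on → A on.
H, A, and T are on, so X fires (Gate 9).
P, X, and H are on, so V fires (Gate 4).
Y would need H and N (Gate 5), but N never turns on. S would need Q (Gate 8), but Q never turns on. N would need E (Gate 10), but E never turns on.

V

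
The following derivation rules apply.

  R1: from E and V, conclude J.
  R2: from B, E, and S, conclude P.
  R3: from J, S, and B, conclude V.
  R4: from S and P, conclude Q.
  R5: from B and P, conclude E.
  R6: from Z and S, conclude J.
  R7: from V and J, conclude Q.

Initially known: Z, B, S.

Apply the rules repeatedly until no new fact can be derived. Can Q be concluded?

Yes

From Z and S, R6 gives J.
J, S, and B hold, so V follows (R3).
From V and J, R7 gives Q.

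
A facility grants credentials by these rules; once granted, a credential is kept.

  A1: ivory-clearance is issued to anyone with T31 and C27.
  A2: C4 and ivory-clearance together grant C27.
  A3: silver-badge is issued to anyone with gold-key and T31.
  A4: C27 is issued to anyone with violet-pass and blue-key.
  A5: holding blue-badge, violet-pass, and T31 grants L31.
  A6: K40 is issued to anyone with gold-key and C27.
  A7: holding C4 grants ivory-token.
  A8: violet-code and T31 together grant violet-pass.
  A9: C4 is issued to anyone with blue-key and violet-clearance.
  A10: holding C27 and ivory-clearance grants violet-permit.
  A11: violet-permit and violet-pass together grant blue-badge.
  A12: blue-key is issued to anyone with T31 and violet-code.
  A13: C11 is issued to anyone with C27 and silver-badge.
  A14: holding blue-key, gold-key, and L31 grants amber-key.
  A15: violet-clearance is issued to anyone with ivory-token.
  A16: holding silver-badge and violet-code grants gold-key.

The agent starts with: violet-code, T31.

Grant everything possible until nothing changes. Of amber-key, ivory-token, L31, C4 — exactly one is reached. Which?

L31

Holding violet-code and T31 grants violet-pass (A8).
Holding T31 and violet-code grants blue-key (A12).
Holding violet-pass and blue-key grants C27 (A4).
Holding T31 and C27 grants ivory-clearance (A1).
Holding C27 and ivory-clearance grants violet-permit (A10).
Holding violet-permit and violet-pass grants blue-badge (A11).
Holding blue-badge, violet-pass, and T31 grants L31 (A5).
amber-key would need blue-key, gold-key, and L31 (A14), but gold-key is never granted. ivory-token would need C4 (A7), but C4 is never granted. C4 would need blue-key and violet-clearance (A9), but violet-clearance is never granted.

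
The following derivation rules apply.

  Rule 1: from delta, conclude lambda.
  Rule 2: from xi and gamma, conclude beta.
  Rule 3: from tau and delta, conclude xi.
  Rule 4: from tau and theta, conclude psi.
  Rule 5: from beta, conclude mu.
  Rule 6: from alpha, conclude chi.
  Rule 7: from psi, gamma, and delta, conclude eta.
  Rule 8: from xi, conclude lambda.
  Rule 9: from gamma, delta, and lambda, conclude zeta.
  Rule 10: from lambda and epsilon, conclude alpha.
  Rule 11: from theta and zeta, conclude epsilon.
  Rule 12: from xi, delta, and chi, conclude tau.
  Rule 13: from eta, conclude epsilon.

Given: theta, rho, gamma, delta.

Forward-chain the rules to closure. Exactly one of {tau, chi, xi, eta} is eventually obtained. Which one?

chi

delta holds, so lambda follows (Rule 1).
gamma, delta, and lambda hold, so zeta follows (Rule 9).
From theta and zeta, Rule 11 gives epsilon.
From lambda and epsilon, Rule 10 gives alpha.
From alpha, Rule 6 gives chi.
tau would need xi, delta, and chi (Rule 12), but xi is never established. xi would need tau and delta (Rule 3), but tau is never established. eta would need psi, gamma, and delta (Rule 7), but psi is never established.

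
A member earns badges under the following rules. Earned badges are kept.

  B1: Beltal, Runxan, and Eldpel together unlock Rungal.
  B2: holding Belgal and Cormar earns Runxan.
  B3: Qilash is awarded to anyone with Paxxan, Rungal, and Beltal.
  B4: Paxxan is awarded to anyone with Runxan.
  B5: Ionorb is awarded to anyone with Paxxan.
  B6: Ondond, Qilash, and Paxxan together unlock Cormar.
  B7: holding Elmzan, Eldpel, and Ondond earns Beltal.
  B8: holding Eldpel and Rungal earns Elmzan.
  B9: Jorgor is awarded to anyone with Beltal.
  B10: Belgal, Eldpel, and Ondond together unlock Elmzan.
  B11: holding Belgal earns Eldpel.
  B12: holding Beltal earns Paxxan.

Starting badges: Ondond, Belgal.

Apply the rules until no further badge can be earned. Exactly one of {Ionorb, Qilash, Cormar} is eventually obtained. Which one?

Ionorb

With Belgal, Eldpel is earned (B11).
With Belgal, Eldpel, and Ondond, Elmzan is earned (B10).
With Elmzan, Eldpel, and Ondond, Beltal is earned (B7).
With Beltal, Paxxan is earned (B12).
With Paxxan, Ionorb is earned (B5).
Cormar would need Ondond, Qilash, and Paxxan (B6), but Qilash is never earned. Qilash would need Paxxan, Rungal, and Beltal (B3), but Rungal is never earned.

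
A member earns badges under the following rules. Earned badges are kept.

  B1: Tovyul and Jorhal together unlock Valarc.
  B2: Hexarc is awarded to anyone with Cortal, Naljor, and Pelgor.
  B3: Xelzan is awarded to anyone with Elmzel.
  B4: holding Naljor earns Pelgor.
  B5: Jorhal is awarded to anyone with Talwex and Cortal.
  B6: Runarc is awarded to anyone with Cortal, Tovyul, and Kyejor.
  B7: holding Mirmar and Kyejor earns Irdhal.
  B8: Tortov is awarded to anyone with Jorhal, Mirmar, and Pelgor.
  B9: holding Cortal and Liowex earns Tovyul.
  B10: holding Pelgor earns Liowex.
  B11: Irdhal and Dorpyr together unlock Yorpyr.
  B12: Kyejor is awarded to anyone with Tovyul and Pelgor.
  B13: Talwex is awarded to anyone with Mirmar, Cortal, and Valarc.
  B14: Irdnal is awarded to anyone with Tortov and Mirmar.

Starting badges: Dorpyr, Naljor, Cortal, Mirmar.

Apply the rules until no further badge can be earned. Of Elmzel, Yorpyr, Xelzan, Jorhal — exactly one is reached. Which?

With Naljor, Pelgor is earned (B4).
With Pelgor, Liowex is earned (B10).
With Cortal and Liowex, Tovyul is earned (B9).
With Tovyul and Pelgor, Kyejor is earned (B12).
With Mirmar and Kyejor, Irdhal is earned (B7).
With Irdhal and Dorpyr, Yorpyr is earned (B11).
No rule produces Elmzel, and it is not given. Xelzan would need Elmzel (B3), but Elmzel is never earned. Jorhal would need Talwex and Cortal (B5), but Talwex is never earned.

Yorpyr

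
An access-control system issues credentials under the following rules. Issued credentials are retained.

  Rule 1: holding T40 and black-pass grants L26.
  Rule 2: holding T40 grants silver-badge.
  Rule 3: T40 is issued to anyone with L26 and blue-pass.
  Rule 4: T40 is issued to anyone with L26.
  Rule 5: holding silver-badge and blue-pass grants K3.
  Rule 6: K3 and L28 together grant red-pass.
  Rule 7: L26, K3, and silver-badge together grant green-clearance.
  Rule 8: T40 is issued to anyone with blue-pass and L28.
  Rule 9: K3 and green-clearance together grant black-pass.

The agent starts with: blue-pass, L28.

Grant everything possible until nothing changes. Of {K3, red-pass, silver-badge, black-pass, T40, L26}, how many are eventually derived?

Holding blue-pass and L28 grants T40 (Rule 8).
Holding T40 grants silver-badge (Rule 2).
Holding silver-badge and blue-pass grants K3 (Rule 5).
Holding K3 and L28 grants red-pass (Rule 6).
K3: reached.
red-pass: reached.
silver-badge: reached.
black-pass would need K3 and green-clearance (Rule 9), but green-clearance is never granted.
T40: reached.
L26 would need T40 and black-pass (Rule 1), but black-pass is never granted.
Reached: K3, red-pass, silver-badge, and T40 — 4 of the 6.

4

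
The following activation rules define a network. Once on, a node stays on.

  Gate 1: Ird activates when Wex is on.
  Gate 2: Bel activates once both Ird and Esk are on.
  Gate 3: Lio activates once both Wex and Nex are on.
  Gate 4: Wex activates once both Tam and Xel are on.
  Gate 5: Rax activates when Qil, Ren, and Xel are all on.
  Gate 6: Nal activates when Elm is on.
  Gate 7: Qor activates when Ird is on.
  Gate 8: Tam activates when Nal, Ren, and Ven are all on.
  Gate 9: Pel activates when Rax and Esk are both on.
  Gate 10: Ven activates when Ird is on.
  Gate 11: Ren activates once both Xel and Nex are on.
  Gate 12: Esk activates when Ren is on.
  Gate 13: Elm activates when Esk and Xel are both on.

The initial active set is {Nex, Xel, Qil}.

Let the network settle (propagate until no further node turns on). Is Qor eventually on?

No

Qor would need Ird (Gate 7), but Ird never turns on.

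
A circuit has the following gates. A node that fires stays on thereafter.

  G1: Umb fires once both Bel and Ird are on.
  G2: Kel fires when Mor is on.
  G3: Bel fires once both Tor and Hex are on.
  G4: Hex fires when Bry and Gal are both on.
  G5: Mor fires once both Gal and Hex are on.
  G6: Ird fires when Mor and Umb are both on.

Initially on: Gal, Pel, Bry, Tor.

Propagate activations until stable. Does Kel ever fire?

Yes

Bry and Gal are on, so Hex fires (G4).
G5: Gal and Hex on → Mor on.
G2: Mor on → Kel on.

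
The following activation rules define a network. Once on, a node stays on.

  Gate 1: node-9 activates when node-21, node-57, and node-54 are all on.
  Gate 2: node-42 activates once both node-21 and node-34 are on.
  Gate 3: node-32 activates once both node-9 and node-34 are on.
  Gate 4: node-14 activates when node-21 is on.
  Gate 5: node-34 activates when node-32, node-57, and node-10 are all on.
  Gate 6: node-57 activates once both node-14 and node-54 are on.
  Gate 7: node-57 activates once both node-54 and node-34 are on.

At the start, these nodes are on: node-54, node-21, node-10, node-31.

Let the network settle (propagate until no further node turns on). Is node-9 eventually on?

node-21 is on, so node-14 activates (Gate 4).
node-14 and node-54 are on, so node-57 activates (Gate 6).
node-21, node-57, and node-54 are on, so node-9 activates (Gate 1).

Yes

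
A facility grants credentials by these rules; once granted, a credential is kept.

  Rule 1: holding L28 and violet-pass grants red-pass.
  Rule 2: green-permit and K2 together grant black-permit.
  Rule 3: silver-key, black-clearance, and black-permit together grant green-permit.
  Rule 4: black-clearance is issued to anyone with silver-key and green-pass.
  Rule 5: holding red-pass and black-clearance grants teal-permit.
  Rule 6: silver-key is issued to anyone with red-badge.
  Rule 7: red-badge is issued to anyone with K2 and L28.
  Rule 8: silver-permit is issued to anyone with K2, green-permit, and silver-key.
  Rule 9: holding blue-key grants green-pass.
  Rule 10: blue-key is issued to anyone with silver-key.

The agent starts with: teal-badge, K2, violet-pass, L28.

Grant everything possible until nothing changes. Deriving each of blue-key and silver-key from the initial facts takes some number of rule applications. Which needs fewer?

silver-key

silver-key: Holding K2 and L28 grants red-badge (Rule 7). Holding red-badge grants silver-key (Rule 6). [2 rule applications]
blue-key: Holding K2 and L28 grants red-badge (Rule 7). Holding red-badge grants silver-key (Rule 6). Holding silver-key grants blue-key (Rule 10). [3 rule applications]
silver-key needs fewer.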